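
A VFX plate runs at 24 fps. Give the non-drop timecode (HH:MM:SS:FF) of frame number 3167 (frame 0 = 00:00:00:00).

00:02:11:23

3167 ÷ 24 = 131 full seconds, remainder 23 frames.
131 s = 0 h 2 min 11 s.
Timecode: 00:02:11:23.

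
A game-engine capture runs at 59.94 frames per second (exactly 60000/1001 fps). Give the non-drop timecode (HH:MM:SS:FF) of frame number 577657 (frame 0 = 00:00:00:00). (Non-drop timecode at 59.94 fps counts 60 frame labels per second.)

02:40:27:37

577657 ÷ 60 = 9627 full seconds, remainder 37 frames.
9627 s = 2 h 40 min 27 s.
Timecode: 02:40:27:37.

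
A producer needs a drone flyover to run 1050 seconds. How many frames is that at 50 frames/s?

Frames = 1050 × 50 = 52500.

52500 frames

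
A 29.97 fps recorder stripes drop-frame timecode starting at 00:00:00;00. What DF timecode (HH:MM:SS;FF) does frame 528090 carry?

04:53:40;18

Each 10-minute DF block holds 10 × 60 × 30 − 9 × 2 = 17982 frames. 528090 ÷ 17982 → 29 full blocks, remainder 6612.
Within the partial block the first minute is 1800 frames and each further minute 1798, so 3 further minute boundaries passed. Total skipped labels = 18 × 29 + 2 × 3 = 528.
Non-drop label index = 528090 + 528 = 528618; at 30 labels/s that is 04:53:40:18, i.e. DF 04:53:40;18.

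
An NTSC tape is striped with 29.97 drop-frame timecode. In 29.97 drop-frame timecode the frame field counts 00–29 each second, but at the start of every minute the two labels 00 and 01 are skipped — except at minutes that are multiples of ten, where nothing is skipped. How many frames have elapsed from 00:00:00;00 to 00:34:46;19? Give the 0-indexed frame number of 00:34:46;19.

62537

Complete 10-minute blocks: 3, each 17982 frames → 53946.
Remaining 4 whole minutes in the current block: 1800 + 3 × 1798 = 7194 frames.
Within the current minute: 46 × 30 + 19 − 2 = 1397 (labels ;00/;01 skipped at this minute). Total = 53946 + 7194 + 1397 = 62537.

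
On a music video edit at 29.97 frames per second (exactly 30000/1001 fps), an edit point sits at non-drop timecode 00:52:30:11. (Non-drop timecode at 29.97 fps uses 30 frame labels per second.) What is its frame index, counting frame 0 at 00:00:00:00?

frame 94511

Total seconds to the label: (0 × 3600 + 52 × 60 + 30) = 3150.
Frame index = 3150 × 30 + 11 = 94511.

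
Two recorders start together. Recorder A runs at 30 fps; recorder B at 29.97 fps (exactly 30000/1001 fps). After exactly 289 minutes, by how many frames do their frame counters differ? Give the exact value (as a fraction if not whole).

289 min = 17340 s.
A emits 30 × 17340 = 520200 frames; B emits 30000/1001 × 17340 = 520200000/1001.
Difference = 520200/1001 frames (≈ 519.6803); B is behind A.

520200/1001 frames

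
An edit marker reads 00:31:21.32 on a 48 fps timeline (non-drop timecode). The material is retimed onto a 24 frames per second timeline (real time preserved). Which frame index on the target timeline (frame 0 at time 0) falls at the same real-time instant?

Source frame index: (0×3600 + 31×60 + 21) × 48 + 32 = 90320.
Real time: 90320 / (48) = 5645/3 s.
Target frame: (5645/3) × (24) = 45160.

frame 45160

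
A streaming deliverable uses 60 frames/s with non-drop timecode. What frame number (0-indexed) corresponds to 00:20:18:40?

frame 73120

Total seconds to the label: (0 × 3600 + 20 × 60 + 18) = 1218.
Frame index = 1218 × 60 + 40 = 73120.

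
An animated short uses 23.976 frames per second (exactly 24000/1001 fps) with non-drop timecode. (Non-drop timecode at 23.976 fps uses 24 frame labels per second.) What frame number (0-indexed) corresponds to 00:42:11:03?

Total seconds to the label: (0 × 3600 + 42 × 60 + 11) = 2531.
Frame index = 2531 × 24 + 3 = 60747.

60747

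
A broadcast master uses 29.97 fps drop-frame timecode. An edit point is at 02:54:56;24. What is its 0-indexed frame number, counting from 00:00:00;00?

314590

Complete 10-minute blocks: 17, each 17982 frames → 305694.
Remaining 4 whole minutes in the current block: 1800 + 3 × 1798 = 7194 frames.
Within the current minute: 56 × 30 + 24 − 2 = 1702 (labels ;00/;01 skipped at this minute). Total = 305694 + 7194 + 1702 = 314590.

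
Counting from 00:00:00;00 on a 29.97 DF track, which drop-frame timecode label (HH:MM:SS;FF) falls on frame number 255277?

02:21:57;21

Each 10-minute DF block holds 10 × 60 × 30 − 9 × 2 = 17982 frames. 255277 ÷ 17982 → 14 full blocks, remainder 3529.
Within the partial block the first minute is 1800 frames and each further minute 1798, so 1 further minute boundary passed. Total skipped labels = 18 × 14 + 2 × 1 = 254.
Non-drop label index = 255277 + 254 = 255531; at 30 labels/s that is 02:21:57:21, i.e. DF 02:21:57;21.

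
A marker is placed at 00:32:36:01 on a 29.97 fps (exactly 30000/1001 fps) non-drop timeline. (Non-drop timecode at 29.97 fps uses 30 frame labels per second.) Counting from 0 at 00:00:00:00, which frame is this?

58681

Total seconds to the label: (0 × 3600 + 32 × 60 + 36) = 1956.
Frame index = 1956 × 30 + 1 = 58681.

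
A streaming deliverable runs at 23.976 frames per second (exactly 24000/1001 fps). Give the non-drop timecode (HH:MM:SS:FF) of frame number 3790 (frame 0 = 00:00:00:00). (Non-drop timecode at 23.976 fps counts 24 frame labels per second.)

3790 ÷ 24 = 157 full seconds, remainder 22 frames.
157 s = 0 h 2 min 37 s.
Timecode: 00:02:37:22.

00:02:37:22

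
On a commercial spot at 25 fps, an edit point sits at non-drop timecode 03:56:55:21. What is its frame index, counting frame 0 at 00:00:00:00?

Total seconds to the label: (3 × 3600 + 56 × 60 + 55) = 14215.
Frame index = 14215 × 25 + 21 = 355396.

frame 355396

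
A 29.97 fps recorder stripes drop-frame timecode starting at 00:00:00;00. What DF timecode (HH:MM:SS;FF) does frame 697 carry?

00:00:23;07

Ten DF minutes hold 17982 frames, so frame 697 lies in block 0 (frames 0–17981) with 697 frames into that block.
The block's first minute is 1800 frames and the rest 1798 each; 697 frames reaches minute 0, so 0 × 18 + 0 × 2 = 0 labels have been skipped so far.
Adding those back, label number 697 + 0 = 697 at 30 labels/s is 23 s + 7 f = 0 h 0 min 23 s frame 7, i.e. 00:00:23;07.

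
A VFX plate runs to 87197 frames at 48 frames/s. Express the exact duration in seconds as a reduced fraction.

87197/48 seconds

Running time = 87197 ÷ (48) = 87197 × 1/48 = 87197/48 s.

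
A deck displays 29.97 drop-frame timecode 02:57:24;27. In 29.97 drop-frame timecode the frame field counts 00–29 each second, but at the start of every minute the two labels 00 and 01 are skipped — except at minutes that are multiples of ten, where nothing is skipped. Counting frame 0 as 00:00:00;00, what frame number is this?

319027

As if non-drop at 30 labels/s: (2 × 3600 + 57 × 60 + 24) × 30 + 27 = 319347.
Minute boundaries passed: 177; those not divisible by 10: 177 − 17 = 160; dropped labels = 2 × 160 = 320.
Actual frame index = 319347 − 320 = 319027.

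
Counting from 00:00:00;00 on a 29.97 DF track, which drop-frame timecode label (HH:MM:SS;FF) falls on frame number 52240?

Each 10-minute DF block holds 10 × 60 × 30 − 9 × 2 = 17982 frames. 52240 ÷ 17982 → 2 full blocks, remainder 16276.
Within the partial block the first minute is 1800 frames and each further minute 1798, so 9 further minute boundaries passed. Total skipped labels = 18 × 2 + 2 × 9 = 54.
Non-drop label index = 52240 + 54 = 52294; at 30 labels/s that is 00:29:03:04, i.e. DF 00:29:03;04.

00:29:03;04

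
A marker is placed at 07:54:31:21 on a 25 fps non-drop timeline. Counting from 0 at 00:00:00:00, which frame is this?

Total seconds to the label: (7 × 3600 + 54 × 60 + 31) = 28471.
Frame index = 28471 × 25 + 21 = 711796.

711796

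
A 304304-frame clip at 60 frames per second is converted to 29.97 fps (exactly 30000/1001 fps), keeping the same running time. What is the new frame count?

Target frames = source frames × (target rate / source rate) = 304304 × (30000/1001)/(60) = 304304 × 500/1001 = 152000.

152000 frames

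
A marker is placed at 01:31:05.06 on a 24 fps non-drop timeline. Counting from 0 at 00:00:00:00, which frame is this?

Total seconds to the label: (1 × 3600 + 31 × 60 + 5) = 5465.
Frame index = 5465 × 24 + 6 = 131166.

131166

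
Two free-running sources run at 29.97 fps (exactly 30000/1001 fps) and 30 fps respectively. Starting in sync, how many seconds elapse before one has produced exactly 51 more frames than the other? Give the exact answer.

1701.7 seconds

The gap grows by |30 − 30000/1001| = 30/1001 frames per second.
Time for a 51-frame gap: 51 ÷ (30/1001) = 1701.7 s.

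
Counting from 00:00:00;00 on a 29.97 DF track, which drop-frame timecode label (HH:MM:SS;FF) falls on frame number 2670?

00:01:29;02

Ten DF minutes hold 17982 frames, so frame 2670 lies in block 0 (frames 0–17981) with 2670 frames into that block.
The block's first minute is 1800 frames and the rest 1798 each; 2670 frames reaches minute 1, so 0 × 18 + 1 × 2 = 2 labels have been skipped so far.
Adding those back, label number 2670 + 2 = 2672 at 30 labels/s is 89 s + 2 f = 0 h 1 min 29 s frame 2, i.e. 00:01:29;02.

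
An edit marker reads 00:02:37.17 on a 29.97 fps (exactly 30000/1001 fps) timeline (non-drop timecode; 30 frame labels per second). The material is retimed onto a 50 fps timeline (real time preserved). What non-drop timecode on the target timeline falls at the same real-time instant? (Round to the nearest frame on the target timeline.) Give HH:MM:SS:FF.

00:02:37:36

Source frame index: (0×3600 + 2×60 + 37) × 30 + 17 = 4727.
Real time: 4727 / (30000/1001) = 4731727/30000 s.
Target frame: (4731727/30000) × (50) = 4731727/600 ≈ 7886.212 → 7886.
At 50 labels/s: frame 7886 → 00:02:37:36.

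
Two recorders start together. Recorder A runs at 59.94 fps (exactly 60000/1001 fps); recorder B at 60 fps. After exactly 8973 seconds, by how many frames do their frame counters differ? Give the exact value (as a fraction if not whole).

A emits 60000/1001 × 8973 = 538380000/1001 frames; B emits 60 × 8973 = 538380.
Difference = 538380/1001 frames (≈ 537.8422); B is ahead of A.

538380/1001 frames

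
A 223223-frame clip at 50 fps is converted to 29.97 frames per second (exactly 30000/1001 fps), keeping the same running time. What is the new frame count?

Target frames = source frames × (target rate / source rate) = 223223 × (30000/1001)/(50) = 223223 × 600/1001 = 133800.

133800 frames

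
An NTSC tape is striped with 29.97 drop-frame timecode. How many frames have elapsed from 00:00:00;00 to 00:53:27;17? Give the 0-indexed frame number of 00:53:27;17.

96131

As if non-drop at 30 labels/s: (0 × 3600 + 53 × 60 + 27) × 30 + 17 = 96227.
Minute boundaries passed: 53; those not divisible by 10: 53 − 5 = 48; dropped labels = 2 × 48 = 96.
Actual frame index = 96227 − 96 = 96131.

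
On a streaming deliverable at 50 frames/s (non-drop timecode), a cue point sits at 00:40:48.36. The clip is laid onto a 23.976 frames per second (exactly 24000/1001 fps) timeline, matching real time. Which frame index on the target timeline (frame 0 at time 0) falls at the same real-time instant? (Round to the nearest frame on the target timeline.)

frame 58711

Source frame index: (0×3600 + 40×60 + 48) × 50 + 36 = 122436.
Real time: 122436 / (50) = 61218/25 s.
Target frame: (61218/25) × (24000/1001) = 58769280/1001 ≈ 58710.569 → 58711.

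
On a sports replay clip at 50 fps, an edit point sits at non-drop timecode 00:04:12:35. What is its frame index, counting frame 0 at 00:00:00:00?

frame 12635

Total seconds to the label: (0 × 3600 + 4 × 60 + 12) = 252.
Frame index = 252 × 50 + 35 = 12635.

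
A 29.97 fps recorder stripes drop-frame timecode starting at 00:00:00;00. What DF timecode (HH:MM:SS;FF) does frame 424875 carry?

Each 10-minute DF block holds 10 × 60 × 30 − 9 × 2 = 17982 frames. 424875 ÷ 17982 → 23 full blocks, remainder 11289.
Within the partial block the first minute is 1800 frames and each further minute 1798, so 6 further minute boundaries passed. Total skipped labels = 18 × 23 + 2 × 6 = 426.
Non-drop label index = 424875 + 426 = 425301; at 30 labels/s that is 03:56:16:21, i.e. DF 03:56:16;21.

03:56:16;21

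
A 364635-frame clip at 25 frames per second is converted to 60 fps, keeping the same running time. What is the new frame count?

Frames at target rate = 364635 × (60) / (25) = 875124.

875124 frames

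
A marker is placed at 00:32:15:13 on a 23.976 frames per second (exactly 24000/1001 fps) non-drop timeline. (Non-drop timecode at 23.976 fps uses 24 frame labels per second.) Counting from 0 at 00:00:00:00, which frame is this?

frame 46453

Total seconds to the label: (0 × 3600 + 32 × 60 + 15) = 1935.
Frame index = 1935 × 24 + 13 = 46453.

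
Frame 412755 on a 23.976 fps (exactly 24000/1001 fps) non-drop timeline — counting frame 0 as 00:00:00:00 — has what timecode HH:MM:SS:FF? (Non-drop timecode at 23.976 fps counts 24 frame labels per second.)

412755 ÷ 24 = 17198 full seconds, remainder 3 frames.
17198 s = 4 h 46 min 38 s.
Timecode: 04:46:38:03.

04:46:38:03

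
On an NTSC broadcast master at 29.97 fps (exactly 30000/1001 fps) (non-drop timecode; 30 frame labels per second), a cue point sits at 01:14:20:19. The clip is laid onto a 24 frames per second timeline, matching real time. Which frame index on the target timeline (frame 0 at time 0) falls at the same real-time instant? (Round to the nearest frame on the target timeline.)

Source frame index: (1×3600 + 14×60 + 20) × 30 + 19 = 133819.
Real time: 133819 / (30000/1001) = 133952819/30000 s.
Target frame: (133952819/30000) × (24) = 133952819/1250 ≈ 107162.255 → 107162.

frame 107162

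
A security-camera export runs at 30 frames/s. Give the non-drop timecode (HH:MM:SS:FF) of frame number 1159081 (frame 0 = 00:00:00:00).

10:43:56:01

1159081 ÷ 30 = 38636 full seconds, remainder 1 frame.
38636 s = 10 h 43 min 56 s.
Timecode: 10:43:56:01.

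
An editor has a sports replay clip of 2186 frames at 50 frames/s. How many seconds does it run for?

43.72 seconds

Running time = 2186 / (50) = 43.72 s.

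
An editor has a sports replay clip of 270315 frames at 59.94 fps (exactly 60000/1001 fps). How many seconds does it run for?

4509.75525 seconds

Running time = 270315 / (60000/1001) = 4509.75525 s.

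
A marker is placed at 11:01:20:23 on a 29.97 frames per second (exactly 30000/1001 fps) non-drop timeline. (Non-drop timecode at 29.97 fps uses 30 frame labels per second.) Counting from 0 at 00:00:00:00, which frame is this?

Total seconds to the label: (11 × 3600 + 1 × 60 + 20) = 39680.
Frame index = 39680 × 30 + 23 = 1190423.

1190423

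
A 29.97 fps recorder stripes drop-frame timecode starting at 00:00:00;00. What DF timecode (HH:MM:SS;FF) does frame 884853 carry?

08:12:04;19

Each 10-minute DF block holds 10 × 60 × 30 − 9 × 2 = 17982 frames. 884853 ÷ 17982 → 49 full blocks, remainder 3735.
Within the partial block the first minute is 1800 frames and each further minute 1798, so 2 further minute boundaries passed. Total skipped labels = 18 × 49 + 2 × 2 = 886.
Non-drop label index = 884853 + 886 = 885739; at 30 labels/s that is 08:12:04:19, i.e. DF 08:12:04;19.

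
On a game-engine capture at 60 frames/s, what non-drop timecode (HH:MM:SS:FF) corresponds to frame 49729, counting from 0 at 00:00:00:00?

49729 ÷ 60 = 828 full seconds, remainder 49 frames.
828 s = 0 h 13 min 48 s.
Timecode: 00:13:48:49.

00:13:48:49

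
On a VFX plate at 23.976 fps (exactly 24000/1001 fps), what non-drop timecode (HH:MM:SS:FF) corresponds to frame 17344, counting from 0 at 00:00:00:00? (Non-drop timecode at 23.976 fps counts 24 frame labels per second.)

17344 ÷ 24 = 722 full seconds, remainder 16 frames.
722 s = 0 h 12 min 2 s.
Timecode: 00:12:02:16.

00:12:02:16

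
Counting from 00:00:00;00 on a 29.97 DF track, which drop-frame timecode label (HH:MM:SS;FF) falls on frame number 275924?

02:33:26;20

Each 10-minute DF block holds 10 × 60 × 30 − 9 × 2 = 17982 frames. 275924 ÷ 17982 → 15 full blocks, remainder 6194.
Within the partial block the first minute is 1800 frames and each further minute 1798, so 3 further minute boundaries passed. Total skipped labels = 18 × 15 + 2 × 3 = 276.
Non-drop label index = 275924 + 276 = 276200; at 30 labels/s that is 02:33:26:20, i.e. DF 02:33:26;20.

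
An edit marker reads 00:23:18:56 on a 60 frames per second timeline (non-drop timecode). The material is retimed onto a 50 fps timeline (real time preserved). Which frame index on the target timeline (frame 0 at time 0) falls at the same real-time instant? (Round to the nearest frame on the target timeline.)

frame 69947

Source frame index: (0×3600 + 23×60 + 18) × 60 + 56 = 83936.
Real time: 83936 / (60) = 20984/15 s.
Target frame: (20984/15) × (50) = 209840/3 ≈ 69946.667 → 69947.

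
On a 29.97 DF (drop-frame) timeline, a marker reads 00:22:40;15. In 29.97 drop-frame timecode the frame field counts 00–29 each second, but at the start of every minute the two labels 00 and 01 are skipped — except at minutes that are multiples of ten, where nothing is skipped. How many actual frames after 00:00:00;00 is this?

40775

Complete 10-minute blocks: 2, each 17982 frames → 35964.
Remaining 2 whole minutes in the current block: 1800 + 1 × 1798 = 3598 frames.
Within the current minute: 40 × 30 + 15 − 2 = 1213 (labels ;00/;01 skipped at this minute). Total = 35964 + 3598 + 1213 = 40775.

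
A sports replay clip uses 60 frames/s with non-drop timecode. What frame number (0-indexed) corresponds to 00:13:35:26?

Total seconds to the label: (0 × 3600 + 13 × 60 + 35) = 815.
Frame index = 815 × 60 + 26 = 48926.

48926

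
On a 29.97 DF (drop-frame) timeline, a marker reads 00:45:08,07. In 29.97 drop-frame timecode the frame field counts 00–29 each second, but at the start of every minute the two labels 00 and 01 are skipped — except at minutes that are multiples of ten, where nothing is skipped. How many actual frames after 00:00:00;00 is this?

Complete 10-minute blocks: 4, each 17982 frames → 71928.
Remaining 5 whole minutes in the current block: 1800 + 4 × 1798 = 8992 frames.
Within the current minute: 8 × 30 + 7 − 2 = 245 (labels ;00/;01 skipped at this minute). Total = 71928 + 8992 + 245 = 81165.

81165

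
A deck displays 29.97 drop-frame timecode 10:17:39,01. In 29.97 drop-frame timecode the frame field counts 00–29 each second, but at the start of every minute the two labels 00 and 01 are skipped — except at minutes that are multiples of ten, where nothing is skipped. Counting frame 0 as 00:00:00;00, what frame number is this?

Complete 10-minute blocks: 61, each 17982 frames → 1096902.
Remaining 7 whole minutes in the current block: 1800 + 6 × 1798 = 12588 frames.
Within the current minute: 39 × 30 + 1 − 2 = 1169 (labels ;00/;01 skipped at this minute). Total = 1096902 + 12588 + 1169 = 1110659.

1110659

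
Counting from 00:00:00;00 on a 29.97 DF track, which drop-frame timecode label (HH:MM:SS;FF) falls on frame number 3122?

Ten DF minutes hold 17982 frames, so frame 3122 lies in block 0 (frames 0–17981) with 3122 frames into that block.
The block's first minute is 1800 frames and the rest 1798 each; 3122 frames reaches minute 1, so 0 × 18 + 1 × 2 = 2 labels have been skipped so far.
Adding those back, label number 3122 + 2 = 3124 at 30 labels/s is 104 s + 4 f = 0 h 1 min 44 s frame 4, i.e. 00:01:44;04.

00:01:44;04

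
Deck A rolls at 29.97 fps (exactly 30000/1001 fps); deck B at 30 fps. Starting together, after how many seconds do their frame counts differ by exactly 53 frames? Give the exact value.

53053/30 seconds

The gap grows by |30 − 30000/1001| = 30/1001 frames per second.
Time for a 53-frame gap: 53 ÷ (30/1001) = 53053/30 s.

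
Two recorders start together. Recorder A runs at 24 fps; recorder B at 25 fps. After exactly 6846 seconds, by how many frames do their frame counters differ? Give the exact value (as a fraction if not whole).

6846 frames

A emits 24 × 6846 = 164304 frames; B emits 25 × 6846 = 171150.
Difference = 6846 frames; B is ahead of A.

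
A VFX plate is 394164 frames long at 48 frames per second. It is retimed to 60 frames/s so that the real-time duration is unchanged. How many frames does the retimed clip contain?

Frames at target rate = 394164 × (60) / (48) = 492705.

492705 frames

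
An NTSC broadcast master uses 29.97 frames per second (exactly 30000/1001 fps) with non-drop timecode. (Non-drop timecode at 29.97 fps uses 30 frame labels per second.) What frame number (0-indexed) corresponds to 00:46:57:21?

frame 84531

Total seconds to the label: (0 × 3600 + 46 × 60 + 57) = 2817.
Frame index = 2817 × 30 + 21 = 84531.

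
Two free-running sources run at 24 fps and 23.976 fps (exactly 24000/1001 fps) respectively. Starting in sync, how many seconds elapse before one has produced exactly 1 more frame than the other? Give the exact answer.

1001/24 seconds

The gap grows by |24000/1001 − 24| = 24/1001 frames per second.
Time for a 1-frame gap: 1 ÷ (24/1001) = 1001/24 s.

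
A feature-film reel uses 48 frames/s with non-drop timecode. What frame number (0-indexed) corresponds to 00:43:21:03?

Total seconds to the label: (0 × 3600 + 43 × 60 + 21) = 2601.
Frame index = 2601 × 48 + 3 = 124851.

frame 124851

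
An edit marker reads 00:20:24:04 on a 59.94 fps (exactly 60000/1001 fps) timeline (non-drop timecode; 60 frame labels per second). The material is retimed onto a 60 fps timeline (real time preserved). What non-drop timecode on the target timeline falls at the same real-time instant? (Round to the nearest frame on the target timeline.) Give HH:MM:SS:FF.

Source frame index: (0×3600 + 20×60 + 24) × 60 + 4 = 73444.
Real time: 73444 / (60000/1001) = 18379361/15000 s.
Target frame: (18379361/15000) × (60) = 18379361/250 ≈ 73517.444 → 73517.
At 60 labels/s: frame 73517 → 00:20:25:17.

00:20:25:17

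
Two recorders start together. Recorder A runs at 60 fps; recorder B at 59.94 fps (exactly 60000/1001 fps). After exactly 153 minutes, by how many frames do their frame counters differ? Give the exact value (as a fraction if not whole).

550800/1001 frames

153 min = 9180 s.
A emits 60 × 9180 = 550800 frames; B emits 60000/1001 × 9180 = 550800000/1001.
Difference = 550800/1001 frames (≈ 550.2498); B is behind A.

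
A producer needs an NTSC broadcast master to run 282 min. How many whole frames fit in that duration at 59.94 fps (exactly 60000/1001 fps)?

1014185 frames

282 min = 16920 s.
Frames = 16920 × 60000/1001 = 1015200000/1001 ≈ 1014185.8142.
Complete frames: 1014185.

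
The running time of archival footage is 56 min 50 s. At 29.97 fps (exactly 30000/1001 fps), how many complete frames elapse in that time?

102197 frames

56 min 50 s = 3410 s.
Frames = 3410 × 30000/1001 = 9300000/91 ≈ 102197.8022.
Complete frames: 102197.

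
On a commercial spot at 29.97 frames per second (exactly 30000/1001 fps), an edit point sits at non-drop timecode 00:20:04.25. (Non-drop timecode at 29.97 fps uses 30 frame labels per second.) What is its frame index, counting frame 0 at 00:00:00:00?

36145

Total seconds to the label: (0 × 3600 + 20 × 60 + 4) = 1204.
Frame index = 1204 × 30 + 25 = 36145.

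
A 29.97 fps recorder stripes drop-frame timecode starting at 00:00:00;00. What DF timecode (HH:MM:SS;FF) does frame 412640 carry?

Ten DF minutes hold 17982 frames, so frame 412640 lies in block 22 (frames 395604–413585) with 17036 frames into that block.
The block's first minute is 1800 frames and the rest 1798 each; 17036 frames reaches minute 9, so 22 × 18 + 9 × 2 = 414 labels have been skipped so far.
Adding those back, label number 412640 + 414 = 413054 at 30 labels/s is 13768 s + 14 f = 3 h 49 min 28 s frame 14, i.e. 03:49:28;14.

03:49:28;14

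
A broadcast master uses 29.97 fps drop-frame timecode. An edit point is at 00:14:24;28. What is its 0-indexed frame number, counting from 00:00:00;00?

25922

Complete 10-minute blocks: 1, each 17982 frames → 17982.
Remaining 4 whole minutes in the current block: 1800 + 3 × 1798 = 7194 frames.
Within the current minute: 24 × 30 + 28 − 2 = 746 (labels ;00/;01 skipped at this minute). Total = 17982 + 7194 + 746 = 25922.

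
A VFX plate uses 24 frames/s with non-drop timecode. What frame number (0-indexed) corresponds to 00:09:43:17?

14009

Total seconds to the label: (0 × 3600 + 9 × 60 + 43) = 583.
Frame index = 583 × 24 + 17 = 14009.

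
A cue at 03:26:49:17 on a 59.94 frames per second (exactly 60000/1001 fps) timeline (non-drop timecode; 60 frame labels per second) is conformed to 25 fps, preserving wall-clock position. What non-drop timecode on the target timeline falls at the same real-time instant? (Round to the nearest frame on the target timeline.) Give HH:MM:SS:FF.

03:27:01:17

Source frame index: (3×3600 + 26×60 + 49) × 60 + 17 = 744557.
Real time: 744557 / (60000/1001) = 745301557/60000 s.
Target frame: (745301557/60000) × (25) = 745301557/2400 ≈ 310542.315 → 310542.
At 25 labels/s: frame 310542 → 03:27:01:17.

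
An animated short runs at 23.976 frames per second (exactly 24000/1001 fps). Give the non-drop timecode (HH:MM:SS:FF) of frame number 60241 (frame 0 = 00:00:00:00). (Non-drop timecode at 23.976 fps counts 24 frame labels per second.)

00:41:50:01

60241 ÷ 24 = 2510 full seconds, remainder 1 frame.
2510 s = 0 h 41 min 50 s.
Timecode: 00:41:50:01.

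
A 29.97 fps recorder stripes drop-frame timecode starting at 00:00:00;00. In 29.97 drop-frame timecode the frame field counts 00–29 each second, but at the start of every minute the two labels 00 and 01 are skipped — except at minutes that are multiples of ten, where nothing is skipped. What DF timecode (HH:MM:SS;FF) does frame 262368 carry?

02:25:54;10

Each 10-minute DF block holds 10 × 60 × 30 − 9 × 2 = 17982 frames. 262368 ÷ 17982 → 14 full blocks, remainder 10620.
Within the partial block the first minute is 1800 frames and each further minute 1798, so 5 further minute boundaries passed. Total skipped labels = 18 × 14 + 2 × 5 = 262.
Non-drop label index = 262368 + 262 = 262630; at 30 labels/s that is 02:25:54:10, i.e. DF 02:25:54;10.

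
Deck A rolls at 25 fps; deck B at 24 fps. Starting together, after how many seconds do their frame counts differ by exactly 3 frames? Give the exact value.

The gap grows by |24 − 25| = 1 frame per second.
Time for a 3-frame gap: 3 ÷ (1) = 3 s.

3 seconds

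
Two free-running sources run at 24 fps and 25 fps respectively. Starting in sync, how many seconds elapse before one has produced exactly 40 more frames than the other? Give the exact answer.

40 seconds

The gap grows by |25 − 24| = 1 frame per second.
Time for a 40-frame gap: 40 ÷ (1) = 40 s.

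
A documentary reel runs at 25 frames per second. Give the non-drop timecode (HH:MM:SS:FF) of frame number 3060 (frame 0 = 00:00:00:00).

3060 ÷ 25 = 122 full seconds, remainder 10 frames.
122 s = 0 h 2 min 2 s.
Timecode: 00:02:02:10.

00:02:02:10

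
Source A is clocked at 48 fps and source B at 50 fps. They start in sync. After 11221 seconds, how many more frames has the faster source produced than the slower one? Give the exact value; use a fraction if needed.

A emits 48 × 11221 = 538608 frames; B emits 50 × 11221 = 561050.
Difference = 22442 frames; B is ahead of A.

22442 frames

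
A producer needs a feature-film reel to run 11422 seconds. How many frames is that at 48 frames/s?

548256 frames

Frames = 11422 × 48 = 548256.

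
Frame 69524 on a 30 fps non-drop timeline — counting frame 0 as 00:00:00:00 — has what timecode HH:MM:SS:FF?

69524 ÷ 30 = 2317 full seconds, remainder 14 frames.
2317 s = 0 h 38 min 37 s.
Timecode: 00:38:37:14.

00:38:37:14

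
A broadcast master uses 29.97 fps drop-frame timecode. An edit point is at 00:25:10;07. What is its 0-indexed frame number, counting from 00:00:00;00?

Complete 10-minute blocks: 2, each 17982 frames → 35964.
Remaining 5 whole minutes in the current block: 1800 + 4 × 1798 = 8992 frames.
Within the current minute: 10 × 30 + 7 − 2 = 305 (labels ;00/;01 skipped at this minute). Total = 35964 + 8992 + 305 = 45261.

45261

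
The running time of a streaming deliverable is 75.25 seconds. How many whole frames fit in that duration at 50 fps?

Frames = 75.25 × 50 = 7525/2 ≈ 3762.5000.
Complete frames: 3762.

3762 frames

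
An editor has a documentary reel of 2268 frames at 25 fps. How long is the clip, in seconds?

Running time = 2268 / (25) = 90.72 s.

90.72 seconds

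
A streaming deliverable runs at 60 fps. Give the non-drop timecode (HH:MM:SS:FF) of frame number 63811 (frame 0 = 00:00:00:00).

00:17:43:31

63811 ÷ 60 = 1063 full seconds, remainder 31 frames.
1063 s = 0 h 17 min 43 s.
Timecode: 00:17:43:31.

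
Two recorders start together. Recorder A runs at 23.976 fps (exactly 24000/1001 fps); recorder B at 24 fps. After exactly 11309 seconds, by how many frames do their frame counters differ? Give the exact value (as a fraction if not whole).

271416/1001 frames

A emits 24000/1001 × 11309 = 271416000/1001 frames; B emits 24 × 11309 = 271416.
Difference = 271416/1001 frames (≈ 271.1449); B is ahead of A.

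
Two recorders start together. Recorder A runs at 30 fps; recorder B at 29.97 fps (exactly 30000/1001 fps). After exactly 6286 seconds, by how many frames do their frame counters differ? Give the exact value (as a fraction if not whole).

A emits 30 × 6286 = 188580 frames; B emits 30000/1001 × 6286 = 26940000/143.
Difference = 26940/143 frames (≈ 188.3916); B is behind A.

26940/143 frames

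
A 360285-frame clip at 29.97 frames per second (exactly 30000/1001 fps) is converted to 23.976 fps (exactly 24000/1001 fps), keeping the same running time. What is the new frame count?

Target frames = source frames × (target rate / source rate) = 360285 × (24000/1001)/(30000/1001) = 360285 × 4/5 = 288228.

288228 frames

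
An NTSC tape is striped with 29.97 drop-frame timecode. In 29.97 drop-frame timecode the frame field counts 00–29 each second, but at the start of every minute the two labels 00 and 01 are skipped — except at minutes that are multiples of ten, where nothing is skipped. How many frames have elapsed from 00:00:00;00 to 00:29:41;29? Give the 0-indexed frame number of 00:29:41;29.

53405

As if non-drop at 30 labels/s: (0 × 3600 + 29 × 60 + 41) × 30 + 29 = 53459.
Minute boundaries passed: 29; those not divisible by 10: 29 − 2 = 27; dropped labels = 2 × 27 = 54.
Actual frame index = 53459 − 54 = 53405.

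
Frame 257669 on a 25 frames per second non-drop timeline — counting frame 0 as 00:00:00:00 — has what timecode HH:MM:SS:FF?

02:51:46:19

257669 ÷ 25 = 10306 full seconds, remainder 19 frames.
10306 s = 2 h 51 min 46 s.
Timecode: 02:51:46:19.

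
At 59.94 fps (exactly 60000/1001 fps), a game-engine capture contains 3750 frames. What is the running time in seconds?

Running time = 3750 / (60000/1001) = 62.5625 s.

62.5625 seconds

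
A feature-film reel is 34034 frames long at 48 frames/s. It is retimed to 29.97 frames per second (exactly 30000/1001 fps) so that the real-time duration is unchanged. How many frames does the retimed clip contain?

21250 frames

Target frames = source frames × (target rate / source rate) = 34034 × (30000/1001)/(48) = 34034 × 625/1001 = 21250.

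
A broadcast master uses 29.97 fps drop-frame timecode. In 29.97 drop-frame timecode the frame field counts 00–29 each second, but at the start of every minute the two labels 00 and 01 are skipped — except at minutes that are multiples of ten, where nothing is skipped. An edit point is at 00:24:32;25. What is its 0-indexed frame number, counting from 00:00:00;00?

As if non-drop at 30 labels/s: (0 × 3600 + 24 × 60 + 32) × 30 + 25 = 44185.
Minute boundaries passed: 24; those not divisible by 10: 24 − 2 = 22; dropped labels = 2 × 22 = 44.
Actual frame index = 44185 − 44 = 44141.

44141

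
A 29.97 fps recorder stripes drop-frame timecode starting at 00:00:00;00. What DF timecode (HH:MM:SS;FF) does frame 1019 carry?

Each 10-minute DF block holds 10 × 60 × 30 − 9 × 2 = 17982 frames. 1019 ÷ 17982 → 0 full blocks, remainder 1019.
Within the partial block the first minute is 1800 frames and each further minute 1798, so 0 further minute boundaries passed. Total skipped labels = 18 × 0 + 2 × 0 = 0.
Non-drop label index = 1019 + 0 = 1019; at 30 labels/s that is 00:00:33:29, i.e. DF 00:00:33;29.

00:00:33;29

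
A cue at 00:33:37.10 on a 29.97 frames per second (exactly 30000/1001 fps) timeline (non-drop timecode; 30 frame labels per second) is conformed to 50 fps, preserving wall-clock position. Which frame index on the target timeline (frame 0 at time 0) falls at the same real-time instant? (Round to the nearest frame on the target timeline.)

frame 100968

Source frame index: (0×3600 + 33×60 + 37) × 30 + 10 = 60520.
Real time: 60520 / (30000/1001) = 1514513/750 s.
Target frame: (1514513/750) × (50) = 1514513/15 ≈ 100967.533 → 100968.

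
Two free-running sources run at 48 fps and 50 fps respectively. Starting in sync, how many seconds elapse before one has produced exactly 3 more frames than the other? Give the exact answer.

1.5 seconds

The gap grows by |50 − 48| = 2 frames per second.
Time for a 3-frame gap: 3 ÷ (2) = 1.5 s.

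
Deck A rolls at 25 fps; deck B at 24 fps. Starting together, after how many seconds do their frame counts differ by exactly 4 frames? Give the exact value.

4 seconds

The gap grows by |24 − 25| = 1 frame per second.
Time for a 4-frame gap: 4 ÷ (1) = 4 s.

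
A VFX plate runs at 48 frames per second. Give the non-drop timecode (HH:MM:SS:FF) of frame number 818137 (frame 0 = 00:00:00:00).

818137 ÷ 48 = 17044 full seconds, remainder 25 frames.
17044 s = 4 h 44 min 4 s.
Timecode: 04:44:04:25.

04:44:04:25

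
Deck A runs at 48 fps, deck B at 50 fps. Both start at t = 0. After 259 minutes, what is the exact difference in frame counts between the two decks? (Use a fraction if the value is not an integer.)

259 min = 15540 s.
A emits 48 × 15540 = 745920 frames; B emits 50 × 15540 = 777000.
Difference = 31080 frames; B is ahead of A.

31080 frames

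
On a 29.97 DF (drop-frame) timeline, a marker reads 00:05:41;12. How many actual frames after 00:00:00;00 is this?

As if non-drop at 30 labels/s: (0 × 3600 + 5 × 60 + 41) × 30 + 12 = 10242.
Minute boundaries passed: 5; those not divisible by 10: 5 − 0 = 5; dropped labels = 2 × 5 = 10.
Actual frame index = 10242 − 10 = 10232.

10232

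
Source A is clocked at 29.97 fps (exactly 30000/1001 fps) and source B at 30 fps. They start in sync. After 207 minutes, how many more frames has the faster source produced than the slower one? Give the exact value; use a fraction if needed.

207 min = 12420 s.
A emits 30000/1001 × 12420 = 372600000/1001 frames; B emits 30 × 12420 = 372600.
Difference = 372600/1001 frames (≈ 372.2278); B is ahead of A.

372600/1001 frames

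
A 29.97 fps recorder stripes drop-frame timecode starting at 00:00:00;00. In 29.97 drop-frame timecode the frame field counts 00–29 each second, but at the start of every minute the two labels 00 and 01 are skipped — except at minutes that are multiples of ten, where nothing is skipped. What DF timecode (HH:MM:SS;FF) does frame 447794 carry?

Each 10-minute DF block holds 10 × 60 × 30 − 9 × 2 = 17982 frames. 447794 ÷ 17982 → 24 full blocks, remainder 16226.
Within the partial block the first minute is 1800 frames and each further minute 1798, so 9 further minute boundaries passed. Total skipped labels = 18 × 24 + 2 × 9 = 450.
Non-drop label index = 447794 + 450 = 448244; at 30 labels/s that is 04:09:01:14, i.e. DF 04:09:01;14.

04:09:01;14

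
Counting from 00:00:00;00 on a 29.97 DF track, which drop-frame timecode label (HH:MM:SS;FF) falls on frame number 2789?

Ten DF minutes hold 17982 frames, so frame 2789 lies in block 0 (frames 0–17981) with 2789 frames into that block.
The block's first minute is 1800 frames and the rest 1798 each; 2789 frames reaches minute 1, so 0 × 18 + 1 × 2 = 2 labels have been skipped so far.
Adding those back, label number 2789 + 2 = 2791 at 30 labels/s is 93 s + 1 f = 0 h 1 min 33 s frame 1, i.e. 00:01:33;01.

00:01:33;01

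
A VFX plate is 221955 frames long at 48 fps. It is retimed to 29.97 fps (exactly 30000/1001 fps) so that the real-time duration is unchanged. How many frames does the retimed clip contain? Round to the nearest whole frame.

Frames at target rate = 221955 × (30000/1001) / (48) = 138721875/1001 ≈ 138583.292.
Nearest whole frame: 138583.

138583 frames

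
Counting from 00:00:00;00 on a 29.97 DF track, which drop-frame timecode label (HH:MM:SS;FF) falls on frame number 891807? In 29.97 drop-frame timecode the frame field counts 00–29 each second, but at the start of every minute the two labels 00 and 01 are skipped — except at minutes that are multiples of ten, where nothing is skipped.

Each 10-minute DF block holds 10 × 60 × 30 − 9 × 2 = 17982 frames. 891807 ÷ 17982 → 49 full blocks, remainder 10689.
Within the partial block the first minute is 1800 frames and each further minute 1798, so 5 further minute boundaries passed. Total skipped labels = 18 × 49 + 2 × 5 = 892.
Non-drop label index = 891807 + 892 = 892699; at 30 labels/s that is 08:15:56:19, i.e. DF 08:15:56;19.

08:15:56;19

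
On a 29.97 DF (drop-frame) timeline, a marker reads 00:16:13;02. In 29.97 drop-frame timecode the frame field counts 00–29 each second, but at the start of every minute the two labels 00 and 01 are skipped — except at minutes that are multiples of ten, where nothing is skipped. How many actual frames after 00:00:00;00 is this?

29162

Complete 10-minute blocks: 1, each 17982 frames → 17982.
Remaining 6 whole minutes in the current block: 1800 + 5 × 1798 = 10790 frames.
Within the current minute: 13 × 30 + 2 − 2 = 390 (labels ;00/;01 skipped at this minute). Total = 17982 + 10790 + 390 = 29162.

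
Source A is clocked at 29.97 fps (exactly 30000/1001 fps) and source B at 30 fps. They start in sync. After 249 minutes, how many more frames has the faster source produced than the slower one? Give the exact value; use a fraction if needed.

448200/1001 frames

249 min = 14940 s.
A emits 30000/1001 × 14940 = 448200000/1001 frames; B emits 30 × 14940 = 448200.
Difference = 448200/1001 frames (≈ 447.7522); B is ahead of A.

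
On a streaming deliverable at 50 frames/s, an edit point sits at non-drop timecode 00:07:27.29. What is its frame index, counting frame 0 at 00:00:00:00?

Total seconds to the label: (0 × 3600 + 7 × 60 + 27) = 447.
Frame index = 447 × 50 + 29 = 22379.

22379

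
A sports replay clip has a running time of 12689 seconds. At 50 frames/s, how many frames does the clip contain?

Frames = 12689 × 50 = 634450.

634450 frames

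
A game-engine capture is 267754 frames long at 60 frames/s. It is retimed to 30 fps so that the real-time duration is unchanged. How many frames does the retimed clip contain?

Target frames = source frames × (target rate / source rate) = 267754 × (30)/(60) = 267754 × 1/2 = 133877.

133877 frames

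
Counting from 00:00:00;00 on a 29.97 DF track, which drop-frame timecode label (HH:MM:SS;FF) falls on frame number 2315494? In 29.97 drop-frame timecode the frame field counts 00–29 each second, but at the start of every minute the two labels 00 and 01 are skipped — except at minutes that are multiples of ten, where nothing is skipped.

21:27:40;12

Ten DF minutes hold 17982 frames, so frame 2315494 lies in block 128 (frames 2301696–2319677) with 13798 frames into that block.
The block's first minute is 1800 frames and the rest 1798 each; 13798 frames reaches minute 7, so 128 × 18 + 7 × 2 = 2318 labels have been skipped so far.
Adding those back, label number 2315494 + 2318 = 2317812 at 30 labels/s is 77260 s + 12 f = 21 h 27 min 40 s frame 12, i.e. 21:27:40;12.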